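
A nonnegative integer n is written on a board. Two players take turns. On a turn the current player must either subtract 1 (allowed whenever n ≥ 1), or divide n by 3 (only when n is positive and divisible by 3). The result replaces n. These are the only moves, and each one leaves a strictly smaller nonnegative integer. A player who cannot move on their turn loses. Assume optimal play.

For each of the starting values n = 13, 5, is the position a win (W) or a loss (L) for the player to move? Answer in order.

13: L, 5: W

Build the W/L table. Terminal = L. A non-terminal position is W if it has a move to some L; otherwise it is L.
n=0: no move → L
n=1: W (go to 0, an L position)
n=2: L (sole option 1(W) is W)
n=3: W (go to 2, an L position)
n=4: L (sole option 3(W) is W)
n=5: W (go to 4, an L position)
n=6: W (go to 2, an L position)
n=7: L (sole option 6(W) is W)
n=8: W (go to 7, an L position)
n=9: L (options 3(W), 8(W) are all W)
n=10: W (go to 9, an L position)
n=11: L (sole option 10(W) is W)
n=12: W (go to 4, an L position)
n=13: L (sole option 12(W) is W)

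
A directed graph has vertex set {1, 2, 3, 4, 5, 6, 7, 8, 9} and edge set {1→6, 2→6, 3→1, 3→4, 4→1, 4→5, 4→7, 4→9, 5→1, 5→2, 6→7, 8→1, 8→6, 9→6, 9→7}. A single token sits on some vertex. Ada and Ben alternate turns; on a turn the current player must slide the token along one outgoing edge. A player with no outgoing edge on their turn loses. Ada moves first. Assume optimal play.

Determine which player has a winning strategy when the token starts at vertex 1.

Ben wins.

Work bottom-up. With no move the player to move loses. Otherwise the position is W if at least one move leads to an L position for the opponent, and L if every move leads to a W.
Every edge goes from a vertex to one that appears earlier in the order 7, 6, 9, 2, 1, 8, 5, 4, 3, so processing vertices in that order labels each vertex after all of its successors.
7: no outgoing edge → L
6: can move to 7, which is L ⇒ W
9: can move to 7, which is L ⇒ W
2: the only move is to 6(W), a W ⇒ L
1: the only move is to 6(W), a W ⇒ L
8: can move to 1, which is L ⇒ W
5: can move to 1, which is L ⇒ W
4: can move to 1, which is L ⇒ W
3: can move to 1, which is L ⇒ W
Every move from 1 reaches a W position, so the mover loses.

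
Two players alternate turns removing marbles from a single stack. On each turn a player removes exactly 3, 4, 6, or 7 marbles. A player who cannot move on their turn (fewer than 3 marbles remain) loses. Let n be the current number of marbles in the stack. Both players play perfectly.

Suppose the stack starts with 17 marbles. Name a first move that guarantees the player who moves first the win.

Remove 6, leaving 11.

Label each position W (a win for the player to move) or L (a loss). A position with no legal move is L; any other position is W exactly when some move reaches an L, and L when every move reaches a W.
n=0: no move → L
n=1: no move → L
n=2: no move → L
n=3: →0(L), so W
n=4: →1(L), so W
n=5: →2(L), so W
n=6: →2(L), so W
n=7: →1(L), so W
n=8: →2(L), so W
n=9: →2(L), so W
n=10: →7(W), 6(W), 4(W), 3(W) — all W, so L
n=11: →8(W), 7(W), 5(W), 4(W) — all W, so L
n=12: →9(W), 8(W), 6(W), 5(W) — all W, so L
n=13: →10(L), so W
n=14: →11(L), so W
n=15: →12(L), so W
n=16: →12(L), so W
n=17: →11(L), so W
From 17, the L positions reachable in one move are: 11, 10. Any move reaching one of these is winning.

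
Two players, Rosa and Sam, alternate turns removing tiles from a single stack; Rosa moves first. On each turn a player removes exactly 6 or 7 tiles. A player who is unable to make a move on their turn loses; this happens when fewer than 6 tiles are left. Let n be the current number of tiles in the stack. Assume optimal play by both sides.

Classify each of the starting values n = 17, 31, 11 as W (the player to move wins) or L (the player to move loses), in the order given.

Work bottom-up. With no move the player to move loses. Otherwise the position is W if at least one move leads to an L position for the opponent, and L if every move leads to a W.
n=0: no move → L
n=1: no move → L
n=2: no move → L
n=3: no move → L
n=4: no move → L
n=5: no move → L
n=6: can move to 0, which is L ⇒ W
n=7: can move to 1, which is L ⇒ W
n=8: can move to 2, which is L ⇒ W
n=9: can move to 3, which is L ⇒ W
n=10: can move to 4, which is L ⇒ W
n=11: can move to 5, which is L ⇒ W
n=12: can move to 5, which is L ⇒ W
n=13: moves to 7(W), 6(W); every one is W ⇒ L
n=14: moves to 8(W), 7(W); every one is W ⇒ L
n=15: moves to 9(W), 8(W); every one is W ⇒ L
n=16: moves to 10(W), 9(W); every one is W ⇒ L
n=17: moves to 11(W), 10(W); every one is W ⇒ L
n=18: moves to 12(W), 11(W); every one is W ⇒ L
n=19: can move to 13, which is L ⇒ W
n=20: can move to 14, which is L ⇒ W
n=21: can move to 15, which is L ⇒ W
n=22: can move to 16, which is L ⇒ W
n=23: can move to 17, which is L ⇒ W
n=24: can move to 18, which is L ⇒ W
n=25: can move to 18, which is L ⇒ W
n=26: moves to 20(W), 19(W); every one is W ⇒ L
n=27: moves to 21(W), 20(W); every one is W ⇒ L
n=28: moves to 22(W), 21(W); every one is W ⇒ L
n=29: moves to 23(W), 22(W); every one is W ⇒ L
n=30: moves to 24(W), 23(W); every one is W ⇒ L
n=31: moves to 25(W), 24(W); every one is W ⇒ L

17: L, 31: L, 11: W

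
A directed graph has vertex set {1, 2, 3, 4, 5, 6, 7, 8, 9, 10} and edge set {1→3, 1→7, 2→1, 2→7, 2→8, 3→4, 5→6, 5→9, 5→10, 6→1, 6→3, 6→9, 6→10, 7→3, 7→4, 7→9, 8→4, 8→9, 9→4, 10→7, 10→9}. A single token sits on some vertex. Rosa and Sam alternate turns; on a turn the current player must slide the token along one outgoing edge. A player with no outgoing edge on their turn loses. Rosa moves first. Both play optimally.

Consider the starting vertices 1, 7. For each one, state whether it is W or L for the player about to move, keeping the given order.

1: L, 7: W

Build the W/L table. Terminal = L. A non-terminal position is W if it has a move to some L; otherwise it is L.
Every edge goes from a vertex to one that appears earlier in the order 4, 3, 9, 7, 1, 8, 10, 6, 5, 2, so processing vertices in that order labels each vertex after all of its successors.
4: no outgoing edge → L
3: W (go to 4, an L position)
9: W (go to 4, an L position)
7: W (go to 4, an L position)
1: L (options 7(W), 3(W) are all W)
8: W (go to 4, an L position)
10: L (options 7(W), 9(W) are all W)
6: W (go to 10, an L position)
5: W (go to 10, an L position)
2: W (go to 1, an L position)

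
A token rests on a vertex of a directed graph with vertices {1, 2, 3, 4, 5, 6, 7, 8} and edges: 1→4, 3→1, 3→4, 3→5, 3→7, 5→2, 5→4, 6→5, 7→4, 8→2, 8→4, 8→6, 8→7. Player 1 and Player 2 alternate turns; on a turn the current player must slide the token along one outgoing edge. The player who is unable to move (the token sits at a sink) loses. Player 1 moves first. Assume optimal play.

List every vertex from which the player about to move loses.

Work bottom-up. With no move the player to move loses. Otherwise the position is W if at least one move leads to an L position for the opponent, and L if every move leads to a W.
Every edge goes from a vertex to one that appears earlier in the order 4, 2, 7, 1, 5, 3, 6, 8, so processing vertices in that order labels each vertex after all of its successors.
4: no outgoing edge → L
2: no outgoing edge → L
7: reaches L-position 4 → W
1: reaches L-position 4 → W
5: reaches L-position 2 → W
3: reaches L-position 4 → W
6: only reaches 5(W), which is W → L
8: reaches L-position 6 → W
Reading off the rows marked L gives the requested list; there are 3 such vertices.

2, 4, 6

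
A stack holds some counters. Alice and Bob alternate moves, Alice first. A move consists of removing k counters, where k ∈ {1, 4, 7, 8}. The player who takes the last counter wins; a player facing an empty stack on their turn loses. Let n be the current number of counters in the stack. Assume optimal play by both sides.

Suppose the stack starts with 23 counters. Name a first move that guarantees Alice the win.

Remove 7, leaving 16.

Label each position W (a win for the player to move) or L (a loss). A position with no legal move is L; any other position is W exactly when some move reaches an L, and L when every move reaches a W.
n=0: no move → L
n=1: reaches L-position 0 → W
n=2: only reaches 1(W), which is W → L
n=3: reaches L-position 2 → W
n=4: reaches L-position 0 → W
n=5: only reaches 4(W), 1(W), all W → L
n=6: reaches L-position 5 → W
n=7: reaches L-position 0 → W
n=8: reaches L-position 0 → W
n=9: reaches L-position 5 → W
n=10: reaches L-position 2 → W
n=11: only reaches 10(W), 7(W), 4(W), 3(W), all W → L
n=12: reaches L-position 11 → W
n=13: reaches L-position 5 → W
n=14: only reaches 13(W), 10(W), 7(W), 6(W), all W → L
n=15: reaches L-position 14 → W
n=16: only reaches 15(W), 12(W), 9(W), 8(W), all W → L
n=17: reaches L-position 16 → W
n=18: reaches L-position 14 → W
n=19: reaches L-position 11 → W
n=20: reaches L-position 16 → W
n=21: reaches L-position 14 → W
n=22: reaches L-position 14 → W
n=23: reaches L-position 16 → W
From 23, the L positions reachable in one move are: 16.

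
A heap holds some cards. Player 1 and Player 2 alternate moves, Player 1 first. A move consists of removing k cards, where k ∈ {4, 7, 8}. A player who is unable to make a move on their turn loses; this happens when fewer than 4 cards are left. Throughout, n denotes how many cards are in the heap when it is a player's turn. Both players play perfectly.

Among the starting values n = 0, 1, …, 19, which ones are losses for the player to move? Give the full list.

0, 1, 2, 3, 12, 13, 14, 15

Classify positions by backward induction: terminal positions (no move available) are L. From any other position, the mover wins iff some move reaches an L.
n=0: no move → L
n=1: no move → L
n=2: no move → L
n=3: no move → L
n=4: W (go to 0, an L position)
n=5: W (go to 1, an L position)
n=6: W (go to 2, an L position)
n=7: W (go to 3, an L position)
n=8: W (go to 1, an L position)
n=9: W (go to 2, an L position)
n=10: W (go to 3, an L position)
n=11: W (go to 3, an L position)
n=12: L (options 8(W), 5(W), 4(W) are all W)
n=13: L (options 9(W), 6(W), 5(W) are all W)
n=14: L (options 10(W), 7(W), 6(W) are all W)
n=15: L (options 11(W), 8(W), 7(W) are all W)
n=16: W (go to 12, an L position)
n=17: W (go to 13, an L position)
n=18: W (go to 14, an L position)
n=19: W (go to 15, an L position)
The losing starting values of n are exactly the entries labelled L in this table (8 of them).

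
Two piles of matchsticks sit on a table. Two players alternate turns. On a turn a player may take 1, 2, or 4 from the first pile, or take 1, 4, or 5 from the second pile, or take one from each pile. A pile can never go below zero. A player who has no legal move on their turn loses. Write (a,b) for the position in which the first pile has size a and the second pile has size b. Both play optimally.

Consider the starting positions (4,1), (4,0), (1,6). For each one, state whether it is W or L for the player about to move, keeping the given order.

Build the W/L table. Terminal = L. A non-terminal position is W if it has a move to some L; otherwise it is L.
No move ever increases a pile, so every position that can arise here has a ≤ 4 and b ≤ 6; it is enough to label the cells with 0 ≤ a ≤ 4 and 0 ≤ b ≤ 6.
Every move lowers a or b (never raises either), so fill the grid row by row in increasing a, and left to right within a row: each cell's successors are then already labelled.
      b=0  b=1  b=2  b=3  b=4  b=5  b=6
a=0:    L    W    L    W    W    W    W
a=1:    W    W    W    W    L    W    L
a=2:    W    L    W    L    W    W    W
a=3:    L    W    W    W    W    W    W
a=4:    W    W    W    W    L    W    L
Cells with no legal move (terminal, hence L): (0,0).
The remaining L cells, each justified by listing all of its moves:
(0,2): →(0,1)(W) only, which is W, so L
(1,4): →(0,4)(W), (1,3)(W), (1,0)(W), (0,3)(W) — all W, so L
(1,6): →(0,6)(W), (1,5)(W), (1,2)(W), (1,1)(W), (0,5)(W) — all W, so L
(2,1): →(1,1)(W), (0,1)(W), (2,0)(W), (1,0)(W) — all W, so L
(2,3): →(1,3)(W), (0,3)(W), (2,2)(W), (1,2)(W) — all W, so L
(3,0): →(2,0)(W), (1,0)(W) — all W, so L
(4,4): →(3,4)(W), (2,4)(W), (0,4)(W), (4,3)(W), (4,0)(W), (3,3)(W) — all W, so L
(4,6): →(3,6)(W), (2,6)(W), (0,6)(W), (4,5)(W), (4,2)(W), (4,1)(W), (3,5)(W) — all W, so L
Every other cell has at least one move into one of the L cells above, so it is W.
(4,1): the move to (2,1) reaches an L cell, so W
(4,0): the move to (3,0) reaches an L cell, so W
(1,6): one of the L cells justified above, so L

(4,1): W, (4,0): W, (1,6): L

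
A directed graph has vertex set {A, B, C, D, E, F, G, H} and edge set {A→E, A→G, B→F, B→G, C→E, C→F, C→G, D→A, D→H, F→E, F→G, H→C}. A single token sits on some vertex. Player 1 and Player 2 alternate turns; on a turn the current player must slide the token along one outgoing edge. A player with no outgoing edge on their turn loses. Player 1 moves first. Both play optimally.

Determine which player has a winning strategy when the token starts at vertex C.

Player 1 wins.

Positions with no move are L. A position that does have a move is losing for the player to move precisely when every available move leads to a winning position for the opponent. Fill in the labels:
Every edge goes from a vertex to one that appears earlier in the order G, E, F, C, H, A, D, B, so processing vertices in that order labels each vertex after all of its successors.
G: no outgoing edge → L
E: no outgoing edge → L
F: can move to E, which is L ⇒ W
C: can move to E, which is L ⇒ W
H: the only move is to C(W), a W ⇒ L
A: can move to E, which is L ⇒ W
D: can move to H, which is L ⇒ W
B: can move to G, which is L ⇒ W
From C Player 1 can move to E, reaching an L position.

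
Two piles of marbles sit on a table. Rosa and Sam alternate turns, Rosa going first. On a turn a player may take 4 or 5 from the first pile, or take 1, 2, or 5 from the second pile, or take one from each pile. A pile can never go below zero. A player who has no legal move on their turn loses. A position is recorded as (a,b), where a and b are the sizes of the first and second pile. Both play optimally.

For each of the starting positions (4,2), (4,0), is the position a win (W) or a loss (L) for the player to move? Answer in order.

Compute win/loss labels from the base case upward. A position with no move is L. Any other position is W if it can reach an L in one move, else L.
No move ever increases a pile, so every position that can arise here has a ≤ 4 and b ≤ 2; it is enough to label the cells with 0 ≤ a ≤ 4 and 0 ≤ b ≤ 2.
Every move lowers a or b (never raises either), so fill the grid row by row in increasing a, and left to right within a row: each cell's successors are then already labelled.
      b=0  b=1  b=2
a=0:    L    W    W
a=1:    L    W    W
a=2:    L    W    W
a=3:    L    W    W
a=4:    W    W    L
Cells with no legal move (terminal, hence L): (0,0), (1,0), (2,0), (3,0).
The remaining L cells, each justified by listing all of its moves:
(4,2): →(0,2)(W), (4,1)(W), (4,0)(W), (3,1)(W) — all W, so L
Every other cell has at least one move into one of the L cells above, so it is W.
(4,2): one of the L cells justified above, so L
(4,0): the move to (0,0) reaches an L cell, so W

(4,2): L, (4,0): W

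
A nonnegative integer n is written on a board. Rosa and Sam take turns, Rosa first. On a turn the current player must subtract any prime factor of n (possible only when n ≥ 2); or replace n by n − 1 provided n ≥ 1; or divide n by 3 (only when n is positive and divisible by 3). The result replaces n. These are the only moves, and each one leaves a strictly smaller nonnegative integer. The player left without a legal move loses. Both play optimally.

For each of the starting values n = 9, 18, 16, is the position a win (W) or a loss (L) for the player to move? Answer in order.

Label each position W (a win for the player to move) or L (a loss). A position with no legal move is L; any other position is W exactly when some move reaches an L, and L when every move reaches a W.
n=0: no move → L
n=1: W (go to 0, an L position)
n=2: W (go to 0, an L position)
n=3: W (go to 0, an L position)
n=4: L (options 2(W), 3(W) are all W)
n=5: W (go to 0, an L position)
n=6: W (go to 4, an L position)
n=7: W (go to 0, an L position)
n=8: L (options 6(W), 7(W) are all W)
n=9: W (go to 8, an L position)
n=10: W (go to 8, an L position)
n=11: W (go to 0, an L position)
n=12: W (go to 4, an L position)
n=13: W (go to 0, an L position)
n=14: L (options 7(W), 12(W), 13(W) are all W)
n=15: W (go to 14, an L position)
n=16: W (go to 14, an L position)
n=17: W (go to 0, an L position)
n=18: L (options 6(W), 15(W), 16(W), 17(W) are all W)

9: W, 18: L, 16: W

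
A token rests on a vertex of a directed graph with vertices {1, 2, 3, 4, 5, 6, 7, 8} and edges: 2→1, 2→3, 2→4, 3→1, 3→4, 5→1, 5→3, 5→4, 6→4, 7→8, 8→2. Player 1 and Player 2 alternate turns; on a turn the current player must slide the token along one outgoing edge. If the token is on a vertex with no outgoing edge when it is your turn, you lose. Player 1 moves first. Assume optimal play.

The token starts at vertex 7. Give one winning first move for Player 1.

Move to 8.

Compute win/loss labels from the base case upward. A position with no move is L. Any other position is W if it can reach an L in one move, else L.
Every edge goes from a vertex to one that appears earlier in the order 1, 4, 3, 2, 8, 6, 5, 7, so processing vertices in that order labels each vertex after all of its successors.
1: no outgoing edge → L
4: no outgoing edge → L
3: →4(L), so W
2: →4(L), so W
8: →2(W) only, which is W, so L
6: →4(L), so W
5: →4(L), so W
7: →8(L), so W
From 7, the L positions reachable in one move are: 8.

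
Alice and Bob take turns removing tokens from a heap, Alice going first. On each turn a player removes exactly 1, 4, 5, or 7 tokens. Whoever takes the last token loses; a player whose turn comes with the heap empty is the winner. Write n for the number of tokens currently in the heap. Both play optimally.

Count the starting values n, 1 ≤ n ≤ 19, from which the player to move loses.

Label each position W (a win for the player to move) or L (a loss). A position with no legal move is W; any other position is W exactly when some move reaches an L, and L when every move reaches a W.
n=0: no move; the opponent has just taken the last token and therefore loses → W
n=1: L (sole option 0(W) is W)
n=2: W (go to 1, an L position)
n=3: L (sole option 2(W) is W)
n=4: W (go to 3, an L position)
n=5: W (go to 1, an L position)
n=6: W (go to 1, an L position)
n=7: W (go to 3, an L position)
n=8: W (go to 3, an L position)
n=9: L (options 8(W), 5(W), 4(W), 2(W) are all W)
n=10: W (go to 9, an L position)
n=11: L (options 10(W), 7(W), 6(W), 4(W) are all W)
n=12: W (go to 11, an L position)
n=13: W (go to 9, an L position)
n=14: W (go to 9, an L position)
n=15: W (go to 11, an L position)
n=16: W (go to 11, an L position)
n=17: L (options 16(W), 13(W), 12(W), 10(W) are all W)
n=18: W (go to 17, an L position)
n=19: L (options 18(W), 15(W), 14(W), 12(W) are all W)
L entries with 1 ≤ n ≤ 19 (the range starts at n=1): n = 1, 3, 9, 11, 17, 19; that makes 6.

6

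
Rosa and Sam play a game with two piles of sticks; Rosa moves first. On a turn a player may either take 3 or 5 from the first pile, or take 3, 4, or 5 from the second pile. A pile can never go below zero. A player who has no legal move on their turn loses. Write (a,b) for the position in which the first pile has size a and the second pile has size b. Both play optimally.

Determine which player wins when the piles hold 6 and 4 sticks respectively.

Use the standard recursion: the mover loses at a terminal position; elsewhere, the mover wins exactly when some move hands the opponent an L position.
No move ever increases a pile, so every position that can arise here has a ≤ 6 and b ≤ 4; it is enough to label the cells with 0 ≤ a ≤ 6 and 0 ≤ b ≤ 4.
Every move lowers a or b (never raises either), so fill the grid row by row in increasing a, and left to right within a row: each cell's successors are then already labelled.
      b=0  b=1  b=2  b=3  b=4
a=0:    L    L    L    W    W
a=1:    L    L    L    W    W
a=2:    L    L    L    W    W
a=3:    W    W    W    L    L
a=4:    W    W    W    L    L
a=5:    W    W    W    L    L
a=6:    W    W    W    W    W
Cells with no legal move (terminal, hence L): (0,0), (0,1), (0,2), (1,0), (1,1), (1,2), (2,0), (2,1), (2,2).
The remaining L cells, each justified by listing all of its moves:
(3,3): L (options (0,3)(W), (3,0)(W) are all W)
(3,4): L (options (0,4)(W), (3,1)(W), (3,0)(W) are all W)
(4,3): L (options (1,3)(W), (4,0)(W) are all W)
(4,4): L (options (1,4)(W), (4,1)(W), (4,0)(W) are all W)
(5,3): L (options (2,3)(W), (0,3)(W), (5,0)(W) are all W)
(5,4): L (options (2,4)(W), (0,4)(W), (5,1)(W), (5,0)(W) are all W)
Every other cell has at least one move into one of the L cells above, so it is W.
The starting position (6,4) is W: Rosa should move to (3,4), handing over an L position.

Rosa wins.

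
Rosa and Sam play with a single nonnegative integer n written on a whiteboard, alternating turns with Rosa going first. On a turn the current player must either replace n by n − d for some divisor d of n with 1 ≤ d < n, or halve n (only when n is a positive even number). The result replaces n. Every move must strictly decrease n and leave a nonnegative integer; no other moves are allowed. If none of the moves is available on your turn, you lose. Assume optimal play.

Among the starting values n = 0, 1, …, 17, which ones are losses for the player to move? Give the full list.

0, 1, 3, 5, 7, 9, 11, 13, 15, 17

Build the W/L table. Terminal = L. A non-terminal position is W if it has a move to some L; otherwise it is L.
n=0: no move → L
n=1: no move → L
n=2: W (go to 1, an L position)
n=3: L (sole option 2(W) is W)
n=4: W (go to 3, an L position)
n=5: L (sole option 4(W) is W)
n=6: W (go to 3, an L position)
n=7: L (sole option 6(W) is W)
n=8: W (go to 7, an L position)
n=9: L (options 6(W), 8(W) are all W)
n=10: W (go to 5, an L position)
n=11: L (sole option 10(W) is W)
n=12: W (go to 9, an L position)
n=13: L (sole option 12(W) is W)
n=14: W (go to 7, an L position)
n=15: L (options 10(W), 12(W), 14(W) are all W)
n=16: W (go to 15, an L position)
n=17: L (sole option 16(W) is W)
Reading off the rows marked L gives the requested list; there are 10 such values of n.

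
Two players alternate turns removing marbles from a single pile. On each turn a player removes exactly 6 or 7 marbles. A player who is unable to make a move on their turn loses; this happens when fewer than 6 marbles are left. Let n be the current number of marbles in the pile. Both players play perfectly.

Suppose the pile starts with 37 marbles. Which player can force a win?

The first player wins.

Use the standard recursion: the mover loses at a terminal position; elsewhere, the mover wins exactly when some move hands the opponent an L position.
n=0: no move → L
n=1: no move → L
n=2: no move → L
n=3: no move → L
n=4: no move → L
n=5: no move → L
n=6: →0(L), so W
n=7: →1(L), so W
n=8: →2(L), so W
n=9: →3(L), so W
n=10: →4(L), so W
n=11: →5(L), so W
n=12: →5(L), so W
n=13: →7(W), 6(W) — all W, so L
n=14: →8(W), 7(W) — all W, so L
n=15: →9(W), 8(W) — all W, so L
n=16: →10(W), 9(W) — all W, so L
n=17: →11(W), 10(W) — all W, so L
n=18: →12(W), 11(W) — all W, so L
n=19: →13(L), so W
n=20: →14(L), so W
n=21: →15(L), so W
n=22: →16(L), so W
n=23: →17(L), so W
n=24: →18(L), so W
n=25: →18(L), so W
n=26: →20(W), 19(W) — all W, so L
n=27: →21(W), 20(W) — all W, so L
n=28: →22(W), 21(W) — all W, so L
n=29: →23(W), 22(W) — all W, so L
n=30: →24(W), 23(W) — all W, so L
n=31: →25(W), 24(W) — all W, so L
n=32: →26(L), so W
n=33: →27(L), so W
n=34: →28(L), so W
n=35: →29(L), so W
n=36: →30(L), so W
n=37: →31(L), so W
From 37 the player to move can remove 6, leaving 31, reaching an L position.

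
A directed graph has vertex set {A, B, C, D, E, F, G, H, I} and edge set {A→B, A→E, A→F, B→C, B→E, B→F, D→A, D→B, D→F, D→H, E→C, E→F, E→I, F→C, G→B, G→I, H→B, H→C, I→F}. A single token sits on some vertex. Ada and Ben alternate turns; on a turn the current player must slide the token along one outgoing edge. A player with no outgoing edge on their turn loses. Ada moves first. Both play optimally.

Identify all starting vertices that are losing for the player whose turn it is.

A, C, I

Label each position W (a win for the player to move) or L (a loss). A position with no legal move is L; any other position is W exactly when some move reaches an L, and L when every move reaches a W.
Every edge goes from a vertex to one that appears earlier in the order C, F, I, E, B, A, G, H, D, so processing vertices in that order labels each vertex after all of its successors.
C: no outgoing edge → L
F: →C(L), so W
I: →F(W) only, which is W, so L
E: →I(L), so W
B: →C(L), so W
A: →B(W), E(W), F(W) — all W, so L
G: →I(L), so W
H: →C(L), so W
D: →A(L), so W
The losing starting vertices are exactly the entries labelled L in this table (3 of them).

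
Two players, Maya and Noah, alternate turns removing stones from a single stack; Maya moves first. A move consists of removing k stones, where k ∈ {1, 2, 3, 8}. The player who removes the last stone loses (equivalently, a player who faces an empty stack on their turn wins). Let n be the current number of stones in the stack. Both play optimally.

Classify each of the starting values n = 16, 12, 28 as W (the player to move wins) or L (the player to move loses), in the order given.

Positions with no move are W. A position that does have a move is losing for the player to move precisely when every available move leads to a winning position for the opponent. Fill in the labels:
n=0: no move; the opponent has just taken the last stone and therefore loses → W
n=1: the only move is to 0(W), a W ⇒ L
n=2: can move to 1, which is L ⇒ W
n=3: can move to 1, which is L ⇒ W
n=4: can move to 1, which is L ⇒ W
n=5: moves to 4(W), 3(W), 2(W); every one is W ⇒ L
n=6: can move to 5, which is L ⇒ W
n=7: can move to 5, which is L ⇒ W
n=8: can move to 5, which is L ⇒ W
n=9: can move to 1, which is L ⇒ W
n=10: moves to 9(W), 8(W), 7(W), 2(W); every one is W ⇒ L
n=11: can move to 10, which is L ⇒ W
n=12: can move to 10, which is L ⇒ W
n=13: can move to 10, which is L ⇒ W
n=14: moves to 13(W), 12(W), 11(W), 6(W); every one is W ⇒ L
n=15: can move to 14, which is L ⇒ W
n=16: can move to 14, which is L ⇒ W
n=17: can move to 14, which is L ⇒ W
n=18: can move to 10, which is L ⇒ W
n=19: moves to 18(W), 17(W), 16(W), 11(W); every one is W ⇒ L
n=20: can move to 19, which is L ⇒ W
n=21: can move to 19, which is L ⇒ W
n=22: can move to 19, which is L ⇒ W
n=23: moves to 22(W), 21(W), 20(W), 15(W); every one is W ⇒ L
n=24: can move to 23, which is L ⇒ W
n=25: can move to 23, which is L ⇒ W
n=26: can move to 23, which is L ⇒ W
n=27: can move to 19, which is L ⇒ W
n=28: moves to 27(W), 26(W), 25(W), 20(W); every one is W ⇒ L

16: W, 12: W, 28: L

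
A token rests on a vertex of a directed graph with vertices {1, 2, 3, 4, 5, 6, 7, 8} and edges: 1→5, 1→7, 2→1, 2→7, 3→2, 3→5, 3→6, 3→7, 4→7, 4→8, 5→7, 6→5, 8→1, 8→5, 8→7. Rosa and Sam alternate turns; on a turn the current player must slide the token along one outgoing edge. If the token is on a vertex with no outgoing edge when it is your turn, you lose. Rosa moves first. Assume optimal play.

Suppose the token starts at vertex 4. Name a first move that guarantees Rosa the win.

Move to 7.

Compute win/loss labels from the base case upward. A position with no move is L. Any other position is W if it can reach an L in one move, else L.
Every edge goes from a vertex to one that appears earlier in the order 7, 5, 1, 8, 6, 2, 4, 3, so processing vertices in that order labels each vertex after all of its successors.
7: no outgoing edge → L
5: reaches L-position 7 → W
1: reaches L-position 7 → W
8: reaches L-position 7 → W
6: only reaches 5(W), which is W → L
2: reaches L-position 7 → W
4: reaches L-position 7 → W
3: reaches L-position 6 → W
From 4, the L positions reachable in one move are: 7.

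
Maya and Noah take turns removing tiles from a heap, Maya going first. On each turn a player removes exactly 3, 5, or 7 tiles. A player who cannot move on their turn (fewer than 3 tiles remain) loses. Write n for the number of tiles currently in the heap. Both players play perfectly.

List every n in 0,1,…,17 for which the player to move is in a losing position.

Compute win/loss labels from the base case upward. A position with no move is L. Any other position is W if it can reach an L in one move, else L.
n=0: no move → L
n=1: no move → L
n=2: no move → L
n=3: W (go to 0, an L position)
n=4: W (go to 1, an L position)
n=5: W (go to 2, an L position)
n=6: W (go to 1, an L position)
n=7: W (go to 2, an L position)
n=8: W (go to 1, an L position)
n=9: W (go to 2, an L position)
n=10: L (options 7(W), 5(W), 3(W) are all W)
n=11: L (options 8(W), 6(W), 4(W) are all W)
n=12: L (options 9(W), 7(W), 5(W) are all W)
n=13: W (go to 10, an L position)
n=14: W (go to 11, an L position)
n=15: W (go to 12, an L position)
n=16: W (go to 11, an L position)
n=17: W (go to 12, an L position)
Reading off the rows marked L gives the requested list; there are 6 such values of n.

0, 1, 2, 10, 11, 12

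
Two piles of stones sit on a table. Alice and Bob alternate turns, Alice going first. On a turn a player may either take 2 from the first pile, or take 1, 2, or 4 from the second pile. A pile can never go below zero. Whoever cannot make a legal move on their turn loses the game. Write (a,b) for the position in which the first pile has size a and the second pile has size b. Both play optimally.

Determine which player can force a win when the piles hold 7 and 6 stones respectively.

Use the standard recursion: the mover loses at a terminal position; elsewhere, the mover wins exactly when some move hands the opponent an L position.
No move ever increases a pile, so every position that can arise here has a ≤ 7 and b ≤ 6; it is enough to label the cells with 0 ≤ a ≤ 7 and 0 ≤ b ≤ 6.
Every move lowers a or b (never raises either), so fill the grid row by row in increasing a, and left to right within a row: each cell's successors are then already labelled.
      b=0  b=1  b=2  b=3  b=4  b=5  b=6
a=0:    L    W    W    L    W    W    L
a=1:    L    W    W    L    W    W    L
a=2:    W    L    W    W    L    W    W
a=3:    W    L    W    W    L    W    W
a=4:    L    W    W    L    W    W    L
a=5:    L    W    W    L    W    W    L
a=6:    W    L    W    W    L    W    W
a=7:    W    L    W    W    L    W    W
Cells with no legal move (terminal, hence L): (0,0), (1,0).
The remaining L cells, each justified by listing all of its moves:
(0,3): moves to (0,2)(W), (0,1)(W); every one is W ⇒ L
(0,6): moves to (0,5)(W), (0,4)(W), (0,2)(W); every one is W ⇒ L
(1,3): moves to (1,2)(W), (1,1)(W); every one is W ⇒ L
(1,6): moves to (1,5)(W), (1,4)(W), (1,2)(W); every one is W ⇒ L
(2,1): moves to (0,1)(W), (2,0)(W); every one is W ⇒ L
(2,4): moves to (0,4)(W), (2,3)(W), (2,2)(W), (2,0)(W); every one is W ⇒ L
(3,1): moves to (1,1)(W), (3,0)(W); every one is W ⇒ L
(3,4): moves to (1,4)(W), (3,3)(W), (3,2)(W), (3,0)(W); every one is W ⇒ L
(4,0): the only move is to (2,0)(W), a W ⇒ L
(4,3): moves to (2,3)(W), (4,2)(W), (4,1)(W); every one is W ⇒ L
(4,6): moves to (2,6)(W), (4,5)(W), (4,4)(W), (4,2)(W); every one is W ⇒ L
(5,0): the only move is to (3,0)(W), a W ⇒ L
(5,3): moves to (3,3)(W), (5,2)(W), (5,1)(W); every one is W ⇒ L
(5,6): moves to (3,6)(W), (5,5)(W), (5,4)(W), (5,2)(W); every one is W ⇒ L
(6,1): moves to (4,1)(W), (6,0)(W); every one is W ⇒ L
(6,4): moves to (4,4)(W), (6,3)(W), (6,2)(W), (6,0)(W); every one is W ⇒ L
(7,1): moves to (5,1)(W), (7,0)(W); every one is W ⇒ L
(7,4): moves to (5,4)(W), (7,3)(W), (7,2)(W), (7,0)(W); every one is W ⇒ L
Every other cell has at least one move into one of the L cells above, so it is W.
The starting position (7,6) is W: Alice should move to (5,6), handing over an L position.

Alice wins.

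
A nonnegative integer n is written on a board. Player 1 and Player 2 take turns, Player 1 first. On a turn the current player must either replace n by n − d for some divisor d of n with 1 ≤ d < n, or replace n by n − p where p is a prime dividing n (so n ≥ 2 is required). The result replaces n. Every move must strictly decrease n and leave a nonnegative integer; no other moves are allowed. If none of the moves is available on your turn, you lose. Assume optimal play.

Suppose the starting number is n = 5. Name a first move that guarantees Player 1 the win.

Move to 0.

Compute win/loss labels from the base case upward. A position with no move is L. Any other position is W if it can reach an L in one move, else L.
n=0: no move → L
n=1: no move → L
n=2: →0(L), so W
n=3: →0(L), so W
n=4: →2(W), 3(W) — all W, so L
n=5: →0(L), so W
From 5, the L positions reachable in one move are: 0, 4. Any move reaching one of these is winning.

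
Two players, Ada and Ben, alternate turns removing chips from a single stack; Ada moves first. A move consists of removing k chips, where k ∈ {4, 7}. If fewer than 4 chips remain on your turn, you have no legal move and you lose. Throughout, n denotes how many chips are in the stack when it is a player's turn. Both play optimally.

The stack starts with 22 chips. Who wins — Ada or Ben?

Ben wins.

Classify positions by backward induction: terminal positions (no move available) are L. From any other position, the mover wins iff some move reaches an L.
n=0: no move → L
n=1: no move → L
n=2: no move → L
n=3: no move → L
n=4: →0(L), so W
n=5: →1(L), so W
n=6: →2(L), so W
n=7: →3(L), so W
n=8: →1(L), so W
n=9: →2(L), so W
n=10: →3(L), so W
n=11: →7(W), 4(W) — all W, so L
n=12: →8(W), 5(W) — all W, so L
n=13: →9(W), 6(W) — all W, so L
n=14: →10(W), 7(W) — all W, so L
n=15: →11(L), so W
n=16: →12(L), so W
n=17: →13(L), so W
n=18: →14(L), so W
n=19: →12(L), so W
n=20: →13(L), so W
n=21: →14(L), so W
n=22: →18(W), 15(W) — all W, so L
The starting position 22 is L: whatever Ada does, the opponent receives a W position.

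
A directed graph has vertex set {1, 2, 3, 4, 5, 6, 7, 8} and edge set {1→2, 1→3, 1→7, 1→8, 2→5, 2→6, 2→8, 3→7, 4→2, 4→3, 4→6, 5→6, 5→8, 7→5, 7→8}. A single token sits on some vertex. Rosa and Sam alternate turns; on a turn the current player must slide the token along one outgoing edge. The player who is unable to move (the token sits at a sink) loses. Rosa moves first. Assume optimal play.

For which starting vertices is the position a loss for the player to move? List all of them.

Classify positions by backward induction: terminal positions (no move available) are L. From any other position, the mover wins iff some move reaches an L.
Every edge goes from a vertex to one that appears earlier in the order 6, 8, 5, 2, 7, 3, 1, 4, so processing vertices in that order labels each vertex after all of its successors.
6: no outgoing edge → L
8: no outgoing edge → L
5: W (go to 8, an L position)
2: W (go to 8, an L position)
7: W (go to 8, an L position)
3: L (sole option 7(W) is W)
1: W (go to 3, an L position)
4: W (go to 3, an L position)
The losing starting vertices are exactly the entries labelled L in this table (3 of them).

3, 6, 8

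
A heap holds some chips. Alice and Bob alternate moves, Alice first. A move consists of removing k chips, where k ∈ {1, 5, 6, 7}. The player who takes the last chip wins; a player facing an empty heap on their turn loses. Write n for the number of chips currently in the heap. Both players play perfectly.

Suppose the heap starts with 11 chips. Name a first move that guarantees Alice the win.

Classify positions by backward induction: terminal positions (no move available) are L. From any other position, the mover wins iff some move reaches an L.
n=0: no move → L
n=1: can move to 0, which is L ⇒ W
n=2: the only move is to 1(W), a W ⇒ L
n=3: can move to 2, which is L ⇒ W
n=4: the only move is to 3(W), a W ⇒ L
n=5: can move to 4, which is L ⇒ W
n=6: can move to 0, which is L ⇒ W
n=7: can move to 2, which is L ⇒ W
n=8: can move to 2, which is L ⇒ W
n=9: can move to 4, which is L ⇒ W
n=10: can move to 4, which is L ⇒ W
n=11: can move to 4, which is L ⇒ W
From 11, the L positions reachable in one move are: 4.

Remove 7, leaving 4.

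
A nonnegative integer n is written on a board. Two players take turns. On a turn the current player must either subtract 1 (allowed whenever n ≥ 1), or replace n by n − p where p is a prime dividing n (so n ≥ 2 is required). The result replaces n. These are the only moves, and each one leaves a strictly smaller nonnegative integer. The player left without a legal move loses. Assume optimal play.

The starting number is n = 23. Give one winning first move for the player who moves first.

Move to 0.

Work bottom-up. With no move the player to move loses. Otherwise the position is W if at least one move leads to an L position for the opponent, and L if every move leads to a W.
n=0: no move → L
n=1: →0(L), so W
n=2: →0(L), so W
n=3: →0(L), so W
n=4: →2(W), 3(W) — all W, so L
n=5: →0(L), so W
n=6: →4(L), so W
n=7: →0(L), so W
n=8: →6(W), 7(W) — all W, so L
n=9: →8(L), so W
n=10: →8(L), so W
n=11: →0(L), so W
n=12: →9(W), 10(W), 11(W) — all W, so L
n=13: →0(L), so W
n=14: →12(L), so W
n=15: →12(L), so W
n=16: →14(W), 15(W) — all W, so L
n=17: →0(L), so W
n=18: →16(L), so W
n=19: →0(L), so W
n=20: →15(W), 18(W), 19(W) — all W, so L
n=21: →20(L), so W
n=22: →20(L), so W
n=23: →0(L), so W
From 23, the L positions reachable in one move are: 0.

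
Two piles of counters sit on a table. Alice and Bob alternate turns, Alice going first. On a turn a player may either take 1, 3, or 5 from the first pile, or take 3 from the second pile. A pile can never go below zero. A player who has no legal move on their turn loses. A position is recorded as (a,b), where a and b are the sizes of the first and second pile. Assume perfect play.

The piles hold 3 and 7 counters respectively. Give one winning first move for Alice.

Move to (2,7).

Positions with no move are L. A position that does have a move is losing for the player to move precisely when every available move leads to a winning position for the opponent. Fill in the labels:
No move ever increases a pile, so every position that can arise here has a ≤ 3 and b ≤ 7; it is enough to label the cells with 0 ≤ a ≤ 3 and 0 ≤ b ≤ 7.
Every move lowers a or b (never raises either), so fill the grid row by row in increasing a, and left to right within a row: each cell's successors are then already labelled.
      b=0  b=1  b=2  b=3  b=4  b=5  b=6  b=7
a=0:    L    L    L    W    W    W    L    L
a=1:    W    W    W    L    L    L    W    W
a=2:    L    L    L    W    W    W    L    L
a=3:    W    W    W    L    L    L    W    W
Cells with no legal move (terminal, hence L): (0,0), (0,1), (0,2).
The remaining L cells, each justified by listing all of its moves:
(0,6): the only move is to (0,3)(W), a W ⇒ L
(0,7): the only move is to (0,4)(W), a W ⇒ L
(1,3): moves to (0,3)(W), (1,0)(W); every one is W ⇒ L
(1,4): moves to (0,4)(W), (1,1)(W); every one is W ⇒ L
(1,5): moves to (0,5)(W), (1,2)(W); every one is W ⇒ L
(2,0): the only move is to (1,0)(W), a W ⇒ L
(2,1): the only move is to (1,1)(W), a W ⇒ L
(2,2): the only move is to (1,2)(W), a W ⇒ L
(2,6): moves to (1,6)(W), (2,3)(W); every one is W ⇒ L
(2,7): moves to (1,7)(W), (2,4)(W); every one is W ⇒ L
(3,3): moves to (2,3)(W), (0,3)(W), (3,0)(W); every one is W ⇒ L
(3,4): moves to (2,4)(W), (0,4)(W), (3,1)(W); every one is W ⇒ L
(3,5): moves to (2,5)(W), (0,5)(W), (3,2)(W); every one is W ⇒ L
Every other cell has at least one move into one of the L cells above, so it is W.
From (3,7), the L positions reachable in one move are: (2,7), (0,7), (3,4). Any move reaching one of these is winning.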